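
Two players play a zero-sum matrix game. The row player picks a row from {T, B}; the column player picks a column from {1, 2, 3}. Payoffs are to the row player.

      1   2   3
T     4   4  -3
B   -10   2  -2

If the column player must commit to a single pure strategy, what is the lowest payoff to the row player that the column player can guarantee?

Column maxima: 1 → 4, 2 → 4, 3 → -2.
The smallest of these is -2.

-2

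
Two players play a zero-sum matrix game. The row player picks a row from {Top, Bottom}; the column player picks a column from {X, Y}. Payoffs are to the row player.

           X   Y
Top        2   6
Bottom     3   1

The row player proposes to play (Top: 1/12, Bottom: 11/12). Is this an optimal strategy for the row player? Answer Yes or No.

No

Against X this mix gives (1/12)·2 + (11/12)·3 = 35/12.
Against Y this mix gives (1/12)·6 + (11/12)·1 = 17/12.
The column player will play Y, holding the row player to 17/12. Shifting weight toward the row that does better against Y would raise this floor (the equalizing mix achieves 8/3 against both Y and X), so the proposed strategy is not optimal.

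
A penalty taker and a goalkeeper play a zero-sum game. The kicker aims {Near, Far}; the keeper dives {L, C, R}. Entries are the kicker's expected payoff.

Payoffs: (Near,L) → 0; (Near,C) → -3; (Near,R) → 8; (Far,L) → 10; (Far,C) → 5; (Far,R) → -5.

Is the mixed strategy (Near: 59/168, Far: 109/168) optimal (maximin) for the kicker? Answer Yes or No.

No

Against L this mix gives (59/168)·0 + (109/168)·10 = 545/84.
Against C this mix gives (59/168)·(-3) + (109/168)·5 = 46/21.
Against R this mix gives (59/168)·8 + (109/168)·(-5) = -73/168.
The keeper will play R, holding the kicker to -73/168. Shifting weight toward the row that does better against R would raise this floor (the equalizing mix achieves 25/21 against both R and C), so the proposed strategy is not optimal.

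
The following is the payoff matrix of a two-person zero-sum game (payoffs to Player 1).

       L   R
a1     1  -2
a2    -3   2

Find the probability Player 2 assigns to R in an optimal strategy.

1/2

Row minima: a1 → -2, a2 → -3; maximin = -2.
Column maxima: L → 1, R → 2; minimax = 1.
-2 ≠ 1, so there is no saddle point; optimal play is mixed.
Let Player 1 play a1 with probability p. Expected payoff against L: 1p + (-3)(1−p) = 4p − 3; against R: (-2)p + 2(1−p) = −4p + 2.
Setting these equal: 4p − 3 = −4p + 2 ⇒ 8p = 5 ⇒ p = 5/8, and the value is (4)·(5/8) − 3 = -1/2.
For Player 2: with q = P(L), equating a1's and a2's payoffs gives 3q − 2 = −5q + 2 ⇒ q = 1/2.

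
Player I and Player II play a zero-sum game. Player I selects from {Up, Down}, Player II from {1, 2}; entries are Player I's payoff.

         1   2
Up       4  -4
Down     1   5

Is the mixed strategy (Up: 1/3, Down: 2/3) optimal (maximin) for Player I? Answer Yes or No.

Against 1 this mix gives (1/3)·4 + (2/3)·1 = 2.
Against 2 this mix gives (1/3)·(-4) + (2/3)·5 = 2.
All of Player II's active replies (1, 2) yield 2, and no column does worse for Player I. The mix makes Player II indifferent and guarantees 2, so it is optimal.

Yes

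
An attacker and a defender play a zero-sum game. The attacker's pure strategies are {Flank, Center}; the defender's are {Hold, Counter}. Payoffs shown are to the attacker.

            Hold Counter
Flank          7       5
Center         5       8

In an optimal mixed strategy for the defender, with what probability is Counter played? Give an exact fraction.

Row minima: Flank → 5, Center → 5; maximin = 5.
Column maxima: Hold → 7, Counter → 8; minimax = 7.
5 ≠ 7, so there is no saddle point; optimal play is mixed.
Let the attacker play Flank with probability p. Expected payoff against Hold: 7p + 5(1−p) = 2p + 5; against Counter: 5p + 8(1−p) = −3p + 8.
Setting these equal: 2p + 5 = −3p + 8 ⇒ 5p = 3 ⇒ p = 3/5, and the value is (2)·(3/5) + 5 = 31/5.
For the defender: with q = P(Hold), equating Flank's and Center's payoffs gives 2q + 5 = −3q + 8 ⇒ q = 3/5.

2/5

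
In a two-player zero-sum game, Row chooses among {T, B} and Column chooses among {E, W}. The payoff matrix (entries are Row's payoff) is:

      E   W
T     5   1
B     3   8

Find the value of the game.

Row minima: T → 1, B → 3; maximin = 3.
Column maxima: E → 5, W → 8; minimax = 5.
3 ≠ 5, so there is no saddle point; optimal play is mixed.
Let Row play T with probability p. Expected payoff against E: 5p + 3(1−p) = 2p + 3; against W: 1p + 8(1−p) = −7p + 8.
Setting these equal: 2p + 3 = −7p + 8 ⇒ 9p = 5 ⇒ p = 5/9, and the value is (2)·(5/9) + 3 = 37/9.
For Column: with q = P(E), equating T's and B's payoffs gives 4q + 1 = −5q + 8 ⇒ q = 7/9.

37/9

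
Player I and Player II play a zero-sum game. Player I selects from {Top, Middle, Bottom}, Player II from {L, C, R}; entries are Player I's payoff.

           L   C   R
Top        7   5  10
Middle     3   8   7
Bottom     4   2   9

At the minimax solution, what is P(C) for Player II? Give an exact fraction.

4/7

Row minima: Top → 5, Middle → 3, Bottom → 2; maximin = 5.
Column maxima: L → 7, C → 8, R → 10; minimax = 7.
5 ≠ 7, so there is no saddle point; optimal play is mixed.
Bottom is strictly dominated by Top, so Player I never plays it.
R is strictly dominated by L (it gives Player I strictly more in every row), so Player II never plays it.
On the remaining 2×2 (Top, Middle vs L, C):
Let Player I play Top with probability p. Expected payoff against L: 7p + 3(1−p) = 4p + 3; against C: 5p + 8(1−p) = −3p + 8.
Setting these equal: 4p + 3 = −3p + 8 ⇒ 7p = 5 ⇒ p = 5/7, and the value is (4)·(5/7) + 3 = 41/7.
For Player II: with q = P(L), equating Top's and Middle's payoffs gives 2q + 5 = −5q + 8 ⇒ q = 3/7.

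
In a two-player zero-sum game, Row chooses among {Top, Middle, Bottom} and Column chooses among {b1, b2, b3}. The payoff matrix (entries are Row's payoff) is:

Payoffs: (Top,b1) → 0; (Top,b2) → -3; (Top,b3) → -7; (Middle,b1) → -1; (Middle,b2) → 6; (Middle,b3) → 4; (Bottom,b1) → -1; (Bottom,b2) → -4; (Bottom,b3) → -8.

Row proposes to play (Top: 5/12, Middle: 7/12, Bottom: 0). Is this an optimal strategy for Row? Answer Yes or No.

Against b1 this mix gives (5/12)·0 + (7/12)·(-1) = -7/12.
Against b2 this mix gives (5/12)·(-3) + (7/12)·6 = 9/4.
Against b3 this mix gives (5/12)·(-7) + (7/12)·4 = -7/12.
All of Column's active replies (b1, b3) yield -7/12, and no column does worse for Row. The mix makes Column indifferent and guarantees -7/12, so it is optimal.

Yes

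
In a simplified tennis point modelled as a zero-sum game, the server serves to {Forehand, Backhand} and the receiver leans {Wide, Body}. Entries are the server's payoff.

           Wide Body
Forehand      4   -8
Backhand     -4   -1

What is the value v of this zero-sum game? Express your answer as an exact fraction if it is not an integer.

-12/5

Row minima: Forehand → -8, Backhand → -4; maximin = -4.
Column maxima: Wide → 4, Body → -1; minimax = -1.
-4 ≠ -1, so there is no saddle point; optimal play is mixed.
Let the server play Forehand with probability p. Expected payoff against Wide: 4p + (-4)(1−p) = 8p − 4; against Body: (-8)p + (-1)(1−p) = −7p − 1.
Setting these equal: 8p − 4 = −7p − 1 ⇒ 15p = 3 ⇒ p = 1/5, and the value is (8)·(1/5) − 4 = -12/5.
For the receiver: with q = P(Wide), equating Forehand's and Backhand's payoffs gives 12q − 8 = −3q − 1 ⇒ q = 7/15.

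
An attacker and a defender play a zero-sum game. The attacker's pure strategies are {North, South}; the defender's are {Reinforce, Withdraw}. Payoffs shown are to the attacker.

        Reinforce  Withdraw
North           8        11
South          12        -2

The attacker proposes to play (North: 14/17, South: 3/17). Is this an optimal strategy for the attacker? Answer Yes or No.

Against Reinforce this mix gives (14/17)·8 + (3/17)·12 = 148/17.
Against Withdraw this mix gives (14/17)·11 + (3/17)·(-2) = 148/17.
All of the defender's active replies (Reinforce, Withdraw) yield 148/17, and no column does worse for the attacker. The mix makes the defender indifferent and guarantees 148/17, so it is optimal.

Yes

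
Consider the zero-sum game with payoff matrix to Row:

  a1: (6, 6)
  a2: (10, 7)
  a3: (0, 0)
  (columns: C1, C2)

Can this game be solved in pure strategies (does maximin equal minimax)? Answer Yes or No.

Yes

Row minima: a1 → 6, a2 → 7, a3 → 0; maximin = 7.
Column maxima: C1 → 10, C2 → 7; minimax = 7.
maximin = minimax = 7, so a saddle point exists.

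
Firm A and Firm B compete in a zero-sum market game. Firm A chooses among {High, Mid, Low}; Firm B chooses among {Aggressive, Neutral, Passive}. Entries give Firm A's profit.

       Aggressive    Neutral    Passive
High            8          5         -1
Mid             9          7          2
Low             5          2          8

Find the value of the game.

52/11

Row minima: High → -1, Mid → 2, Low → 2; maximin = 2.
Column maxima: Aggressive → 9, Neutral → 7, Passive → 8; minimax = 7.
2 ≠ 7, so there is no saddle point; optimal play is mixed.
High is strictly dominated by Mid, so Firm A never plays it.
Aggressive is strictly dominated by Neutral (it gives Firm A strictly more in every row), so Firm B never plays it.
On the remaining 2×2 (Mid, Low vs Neutral, Passive):
Let Firm A play Mid with probability p. Expected payoff against Neutral: 7p + 2(1−p) = 5p + 2; against Passive: 2p + 8(1−p) = −6p + 8.
Setting these equal: 5p + 2 = −6p + 8 ⇒ 11p = 6 ⇒ p = 6/11, and the value is (5)·(6/11) + 2 = 52/11.
For Firm B: with q = P(Neutral), equating Mid's and Low's payoffs gives 5q + 2 = −6q + 8 ⇒ q = 6/11.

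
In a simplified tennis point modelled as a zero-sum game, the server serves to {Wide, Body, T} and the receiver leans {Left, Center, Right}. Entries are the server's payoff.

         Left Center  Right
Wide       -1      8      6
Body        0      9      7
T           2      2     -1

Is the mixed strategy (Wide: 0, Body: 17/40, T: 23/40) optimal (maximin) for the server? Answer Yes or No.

No

Against Left this mix gives (17/40)·0 + (23/40)·2 = 23/20.
Against Center this mix gives (17/40)·9 + (23/40)·2 = 199/40.
Against Right this mix gives (17/40)·7 + (23/40)·(-1) = 12/5.
The receiver will play Left, holding the server to 23/20. Shifting weight toward the row that does better against Left would raise this floor (the equalizing mix achieves 7/5 against both Left and Right), so the proposed strategy is not optimal.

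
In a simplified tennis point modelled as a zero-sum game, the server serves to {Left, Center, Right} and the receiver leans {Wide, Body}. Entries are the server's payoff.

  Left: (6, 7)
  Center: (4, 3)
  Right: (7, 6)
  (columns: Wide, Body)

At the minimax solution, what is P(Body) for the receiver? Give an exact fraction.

1/2

Row minima: Left → 6, Center → 3, Right → 6; maximin = 6.
Column maxima: Wide → 7, Body → 7; minimax = 7.
6 ≠ 7, so there is no saddle point; optimal play is mixed.
Center is strictly dominated by Left, so the server never plays it.
On the remaining 2×2 (Left, Right vs Wide, Body):
Let the server play Left with probability p. Expected payoff against Wide: 6p + 7(1−p) = −p + 7; against Body: 7p + 6(1−p) = p + 6.
Setting these equal: −p + 7 = p + 6 ⇒ −2p = -1 ⇒ p = 1/2, and the value is (-1)·(1/2) + 7 = 13/2.
For the receiver: with q = P(Wide), equating Left's and Right's payoffs gives −q + 7 = q + 6 ⇒ q = 1/2.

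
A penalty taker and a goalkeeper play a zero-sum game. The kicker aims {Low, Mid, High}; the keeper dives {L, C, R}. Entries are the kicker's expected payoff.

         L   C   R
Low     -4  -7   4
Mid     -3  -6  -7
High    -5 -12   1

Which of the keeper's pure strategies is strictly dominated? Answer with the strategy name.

C holds the kicker's payoff strictly below L in every row: -7 < -4, -6 < -3, -12 < -5.
So L is strictly dominated for the keeper.

L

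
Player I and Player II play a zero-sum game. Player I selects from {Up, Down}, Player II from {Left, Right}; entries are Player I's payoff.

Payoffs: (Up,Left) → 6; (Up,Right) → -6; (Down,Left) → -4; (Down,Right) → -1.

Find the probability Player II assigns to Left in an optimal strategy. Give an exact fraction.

Row minima: Up → -6, Down → -4; maximin = -4.
Column maxima: Left → 6, Right → -1; minimax = -1.
-4 ≠ -1, so there is no saddle point; optimal play is mixed.
Let Player I play Up with probability p. Expected payoff against Left: 6p + (-4)(1−p) = 10p − 4; against Right: (-6)p + (-1)(1−p) = −5p − 1.
Setting these equal: 10p − 4 = −5p − 1 ⇒ 15p = 3 ⇒ p = 1/5, and the value is (10)·(1/5) − 4 = -2.
For Player II: with q = P(Left), equating Up's and Down's payoffs gives 12q − 6 = −3q − 1 ⇒ q = 1/3.

1/3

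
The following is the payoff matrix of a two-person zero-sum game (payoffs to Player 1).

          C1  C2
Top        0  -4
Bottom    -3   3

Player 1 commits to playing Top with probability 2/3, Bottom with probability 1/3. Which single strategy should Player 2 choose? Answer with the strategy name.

C2

If Player 2 plays C1, Player 1's expected payoff is (2/3)·0 + (1/3)·(-3) = -1.
If Player 2 plays C2, Player 1's expected payoff is (2/3)·(-4) + (1/3)·3 = -5/3.
Player 2 minimizes Player 1's payoff; the smallest is -5/3, so the best response is C2.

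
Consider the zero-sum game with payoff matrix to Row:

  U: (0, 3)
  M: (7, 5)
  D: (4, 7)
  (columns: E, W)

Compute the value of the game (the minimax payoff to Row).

Row minima: U → 0, M → 5, D → 4; maximin = 5.
Column maxima: E → 7, W → 7; minimax = 7.
5 ≠ 7, so there is no saddle point; optimal play is mixed.
U is strictly dominated by M, so Row never plays it.
On the remaining 2×2 (M, D vs E, W):
Let Row play M with probability p. Expected payoff against E: 7p + 4(1−p) = 3p + 4; against W: 5p + 7(1−p) = −2p + 7.
Setting these equal: 3p + 4 = −2p + 7 ⇒ 5p = 3 ⇒ p = 3/5, and the value is (3)·(3/5) + 4 = 29/5.
For Column: with q = P(E), equating M's and D's payoffs gives 2q + 5 = −3q + 7 ⇒ q = 2/5.

29/5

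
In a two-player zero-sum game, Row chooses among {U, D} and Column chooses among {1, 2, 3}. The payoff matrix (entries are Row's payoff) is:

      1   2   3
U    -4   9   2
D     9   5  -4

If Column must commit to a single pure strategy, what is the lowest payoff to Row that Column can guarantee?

Column maxima: 1 → 9, 2 → 9, 3 → 2.
The smallest of these is 2.

2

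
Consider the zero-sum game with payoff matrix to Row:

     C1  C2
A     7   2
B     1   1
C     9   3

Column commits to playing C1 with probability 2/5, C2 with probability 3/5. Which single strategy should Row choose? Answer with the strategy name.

Expected payoff of A: (2/5)·7 + (3/5)·2 = 4.
Expected payoff of B: (2/5)·1 + (3/5)·1 = 1.
Expected payoff of C: (2/5)·9 + (3/5)·3 = 27/5.
The largest is 27/5, so Row's best response is C.

C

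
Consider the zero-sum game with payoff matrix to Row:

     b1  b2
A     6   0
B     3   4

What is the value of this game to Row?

Row minima: A → 0, B → 3; maximin = 3.
Column maxima: b1 → 6, b2 → 4; minimax = 4.
3 ≠ 4, so there is no saddle point; optimal play is mixed.
Let Row play A with probability p. Expected payoff against b1: 6p + 3(1−p) = 3p + 3; against b2: 0p + 4(1−p) = −4p + 4.
Setting these equal: 3p + 3 = −4p + 4 ⇒ 7p = 1 ⇒ p = 1/7, and the value is (3)·(1/7) + 3 = 24/7.
For Column: with q = P(b1), equating A's and B's payoffs gives 6q = −q + 4 ⇒ q = 4/7.

24/7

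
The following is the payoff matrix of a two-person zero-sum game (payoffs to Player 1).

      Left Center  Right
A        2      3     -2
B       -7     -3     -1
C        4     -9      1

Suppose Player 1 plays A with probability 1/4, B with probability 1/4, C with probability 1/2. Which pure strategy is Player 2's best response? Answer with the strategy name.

Center

If Player 2 plays Left, Player 1's expected payoff is (1/4)·2 + (1/4)·(-7) + (1/2)·4 = 3/4.
If Player 2 plays Center, Player 1's expected payoff is (1/4)·3 + (1/4)·(-3) + (1/2)·(-9) = -9/2.
If Player 2 plays Right, Player 1's expected payoff is (1/4)·(-2) + (1/4)·(-1) + (1/2)·1 = -1/4.
Player 2 minimizes Player 1's payoff; the smallest is -9/2, so the best response is Center.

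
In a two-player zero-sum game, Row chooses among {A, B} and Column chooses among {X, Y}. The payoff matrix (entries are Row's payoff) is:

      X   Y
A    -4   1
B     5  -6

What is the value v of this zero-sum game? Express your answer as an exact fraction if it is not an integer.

-19/16

Row minima: A → -4, B → -6; maximin = -4.
Column maxima: X → 5, Y → 1; minimax = 1.
-4 ≠ 1, so there is no saddle point; optimal play is mixed.
Let Row play A with probability p. Expected payoff against X: (-4)p + 5(1−p) = −9p + 5; against Y: 1p + (-6)(1−p) = 7p − 6.
Setting these equal: −9p + 5 = 7p − 6 ⇒ −16p = -11 ⇒ p = 11/16, and the value is (-9)·(11/16) + 5 = -19/16.
For Column: with q = P(X), equating A's and B's payoffs gives −5q + 1 = 11q − 6 ⇒ q = 7/16.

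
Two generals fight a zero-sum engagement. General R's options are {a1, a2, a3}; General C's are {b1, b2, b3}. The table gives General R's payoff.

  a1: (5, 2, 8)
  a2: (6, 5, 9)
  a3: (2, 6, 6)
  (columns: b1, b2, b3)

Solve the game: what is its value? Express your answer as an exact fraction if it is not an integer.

26/5

Row minima: a1 → 2, a2 → 5, a3 → 2; maximin = 5.
Column maxima: b1 → 6, b2 → 6, b3 → 9; minimax = 6.
5 ≠ 6, so there is no saddle point; optimal play is mixed.
a1 is strictly dominated by a2, so General R never plays it.
b3 is strictly dominated by b1 (it gives General R strictly more in every row), so General C never plays it.
On the remaining 2×2 (a2, a3 vs b1, b2):
Let General R play a2 with probability p. Expected payoff against b1: 6p + 2(1−p) = 4p + 2; against b2: 5p + 6(1−p) = −p + 6.
Setting these equal: 4p + 2 = −p + 6 ⇒ 5p = 4 ⇒ p = 4/5, and the value is (4)·(4/5) + 2 = 26/5.
For General C: with q = P(b1), equating a2's and a3's payoffs gives q + 5 = −4q + 6 ⇒ q = 1/5.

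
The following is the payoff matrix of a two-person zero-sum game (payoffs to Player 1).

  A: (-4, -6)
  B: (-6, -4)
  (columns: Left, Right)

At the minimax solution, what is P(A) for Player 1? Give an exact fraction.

Row minima: A → -6, B → -6; maximin = -6.
Column maxima: Left → -4, Right → -4; minimax = -4.
-6 ≠ -4, so there is no saddle point; optimal play is mixed.
Let Player 1 play A with probability p. Expected payoff against Left: (-4)p + (-6)(1−p) = 2p − 6; against Right: (-6)p + (-4)(1−p) = −2p − 4.
Setting these equal: 2p − 6 = −2p − 4 ⇒ 4p = 2 ⇒ p = 1/2, and the value is (2)·(1/2) − 6 = -5.
For Player 2: with q = P(Left), equating A's and B's payoffs gives 2q − 6 = −2q − 4 ⇒ q = 1/2.

1/2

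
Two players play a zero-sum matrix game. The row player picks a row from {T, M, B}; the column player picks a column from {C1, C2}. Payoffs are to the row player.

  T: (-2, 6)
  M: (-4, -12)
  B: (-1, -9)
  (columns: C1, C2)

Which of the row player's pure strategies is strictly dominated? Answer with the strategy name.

M

T gives a strictly higher payoff than M against every column: -2 > -4, 6 > -12.
So M is strictly dominated and the row player never plays it.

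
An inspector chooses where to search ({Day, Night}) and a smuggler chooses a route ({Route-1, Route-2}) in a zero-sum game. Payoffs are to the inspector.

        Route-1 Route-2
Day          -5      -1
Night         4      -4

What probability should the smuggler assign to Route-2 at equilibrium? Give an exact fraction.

Row minima: Day → -5, Night → -4; maximin = -4.
Column maxima: Route-1 → 4, Route-2 → -1; minimax = -1.
-4 ≠ -1, so there is no saddle point; optimal play is mixed.
Let the inspector play Day with probability p. Expected payoff against Route-1: (-5)p + 4(1−p) = −9p + 4; against Route-2: (-1)p + (-4)(1−p) = 3p − 4.
Setting these equal: −9p + 4 = 3p − 4 ⇒ −12p = -8 ⇒ p = 2/3, and the value is (-9)·(2/3) + 4 = -2.
For the smuggler: with q = P(Route-1), equating Day's and Night's payoffs gives −4q − 1 = 8q − 4 ⇒ q = 1/4.

3/4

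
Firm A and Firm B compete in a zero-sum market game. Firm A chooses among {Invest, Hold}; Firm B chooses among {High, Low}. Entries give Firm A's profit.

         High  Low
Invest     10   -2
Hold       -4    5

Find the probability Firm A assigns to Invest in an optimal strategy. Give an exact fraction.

3/7

Row minima: Invest → -2, Hold → -4; maximin = -2.
Column maxima: High → 10, Low → 5; minimax = 5.
-2 ≠ 5, so there is no saddle point; optimal play is mixed.
Let Firm A play Invest with probability p. Expected payoff against High: 10p + (-4)(1−p) = 14p − 4; against Low: (-2)p + 5(1−p) = −7p + 5.
Setting these equal: 14p − 4 = −7p + 5 ⇒ 21p = 9 ⇒ p = 3/7, and the value is (14)·(3/7) − 4 = 2.
For Firm B: with q = P(High), equating Invest's and Hold's payoffs gives 12q − 2 = −9q + 5 ⇒ q = 1/3.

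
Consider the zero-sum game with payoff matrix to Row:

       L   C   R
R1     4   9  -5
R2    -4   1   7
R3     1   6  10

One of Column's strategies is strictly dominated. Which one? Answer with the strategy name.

C

L holds Row's payoff strictly below C in every row: 4 < 9, -4 < 1, 1 < 6.
So C is strictly dominated for Column.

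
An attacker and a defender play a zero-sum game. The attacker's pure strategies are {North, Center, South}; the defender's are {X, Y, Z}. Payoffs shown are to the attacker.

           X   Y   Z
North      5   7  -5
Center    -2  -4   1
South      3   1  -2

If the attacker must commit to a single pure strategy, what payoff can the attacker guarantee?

-2

Row minima: North → -5, Center → -4, South → -2.
The best of these is -2.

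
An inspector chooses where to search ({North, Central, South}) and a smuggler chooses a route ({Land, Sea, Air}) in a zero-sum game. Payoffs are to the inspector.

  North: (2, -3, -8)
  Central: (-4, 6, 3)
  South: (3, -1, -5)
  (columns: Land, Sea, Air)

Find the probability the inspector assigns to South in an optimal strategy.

7/15

Row minima: North → -8, Central → -4, South → -5; maximin = -4.
Column maxima: Land → 3, Sea → 6, Air → 3; minimax = 3.
-4 ≠ 3, so there is no saddle point; optimal play is mixed.
North is strictly dominated by South, so the inspector never plays it.
Sea is strictly dominated by Air (it gives the inspector strictly more in every row), so the smuggler never plays it.
On the remaining 2×2 (Central, South vs Land, Air):
Let the inspector play Central with probability p. Expected payoff against Land: (-4)p + 3(1−p) = −7p + 3; against Air: 3p + (-5)(1−p) = 8p − 5.
Setting these equal: −7p + 3 = 8p − 5 ⇒ −15p = -8 ⇒ p = 8/15, and the value is (-7)·(8/15) + 3 = -11/15.
For the smuggler: with q = P(Land), equating Central's and South's payoffs gives −7q + 3 = 8q − 5 ⇒ q = 8/15.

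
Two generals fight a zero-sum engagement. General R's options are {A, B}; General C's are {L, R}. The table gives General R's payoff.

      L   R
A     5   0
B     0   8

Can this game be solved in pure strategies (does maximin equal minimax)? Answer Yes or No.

No

Row minima: A → 0, B → 0; maximin = 0.
Column maxima: L → 5, R → 8; minimax = 5.
0 ≠ 5, so no pure-strategy equilibrium exists.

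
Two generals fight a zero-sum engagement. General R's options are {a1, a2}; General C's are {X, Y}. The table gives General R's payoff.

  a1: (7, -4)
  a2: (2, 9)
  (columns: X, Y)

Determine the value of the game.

Row minima: a1 → -4, a2 → 2; maximin = 2.
Column maxima: X → 7, Y → 9; minimax = 7.
2 ≠ 7, so there is no saddle point; optimal play is mixed.
Let General R play a1 with probability p. Expected payoff against X: 7p + 2(1−p) = 5p + 2; against Y: (-4)p + 9(1−p) = −13p + 9.
Setting these equal: 5p + 2 = −13p + 9 ⇒ 18p = 7 ⇒ p = 7/18, and the value is (5)·(7/18) + 2 = 71/18.
For General C: with q = P(X), equating a1's and a2's payoffs gives 11q − 4 = −7q + 9 ⇒ q = 13/18.

71/18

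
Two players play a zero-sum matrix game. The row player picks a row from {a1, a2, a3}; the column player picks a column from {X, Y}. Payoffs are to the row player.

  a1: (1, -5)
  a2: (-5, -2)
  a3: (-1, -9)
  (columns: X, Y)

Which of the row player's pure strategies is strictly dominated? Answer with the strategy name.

a3

a1 gives a strictly higher payoff than a3 against every column: 1 > -1, -5 > -9.
So a3 is strictly dominated and the row player never plays it.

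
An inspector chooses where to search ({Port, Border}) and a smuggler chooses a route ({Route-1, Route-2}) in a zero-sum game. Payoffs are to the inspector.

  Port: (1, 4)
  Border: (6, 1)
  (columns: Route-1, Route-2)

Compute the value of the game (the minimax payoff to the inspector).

23/8

Row minima: Port → 1, Border → 1; maximin = 1.
Column maxima: Route-1 → 6, Route-2 → 4; minimax = 4.
1 ≠ 4, so there is no saddle point; optimal play is mixed.
Let the inspector play Port with probability p. Expected payoff against Route-1: 1p + 6(1−p) = −5p + 6; against Route-2: 4p + 1(1−p) = 3p + 1.
Setting these equal: −5p + 6 = 3p + 1 ⇒ −8p = -5 ⇒ p = 5/8, and the value is (-5)·(5/8) + 6 = 23/8.
For the smuggler: with q = P(Route-1), equating Port's and Border's payoffs gives −3q + 4 = 5q + 1 ⇒ q = 3/8.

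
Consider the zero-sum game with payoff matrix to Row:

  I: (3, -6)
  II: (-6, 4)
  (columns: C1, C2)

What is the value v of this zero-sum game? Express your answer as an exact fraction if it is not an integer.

Row minima: I → -6, II → -6; maximin = -6.
Column maxima: C1 → 3, C2 → 4; minimax = 3.
-6 ≠ 3, so there is no saddle point; optimal play is mixed.
Let Row play I with probability p. Expected payoff against C1: 3p + (-6)(1−p) = 9p − 6; against C2: (-6)p + 4(1−p) = −10p + 4.
Setting these equal: 9p − 6 = −10p + 4 ⇒ 19p = 10 ⇒ p = 10/19, and the value is (9)·(10/19) − 6 = -24/19.
For Column: with q = P(C1), equating I's and II's payoffs gives 9q − 6 = −10q + 4 ⇒ q = 10/19.

-24/19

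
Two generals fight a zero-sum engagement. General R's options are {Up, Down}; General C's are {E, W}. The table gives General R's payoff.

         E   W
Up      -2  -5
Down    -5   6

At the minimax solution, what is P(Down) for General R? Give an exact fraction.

3/14

Row minima: Up → -5, Down → -5; maximin = -5.
Column maxima: E → -2, W → 6; minimax = -2.
-5 ≠ -2, so there is no saddle point; optimal play is mixed.
Let General R play Up with probability p. Expected payoff against E: (-2)p + (-5)(1−p) = 3p − 5; against W: (-5)p + 6(1−p) = −11p + 6.
Setting these equal: 3p − 5 = −11p + 6 ⇒ 14p = 11 ⇒ p = 11/14, and the value is (3)·(11/14) − 5 = -37/14.
For General C: with q = P(E), equating Up's and Down's payoffs gives 3q − 5 = −11q + 6 ⇒ q = 11/14.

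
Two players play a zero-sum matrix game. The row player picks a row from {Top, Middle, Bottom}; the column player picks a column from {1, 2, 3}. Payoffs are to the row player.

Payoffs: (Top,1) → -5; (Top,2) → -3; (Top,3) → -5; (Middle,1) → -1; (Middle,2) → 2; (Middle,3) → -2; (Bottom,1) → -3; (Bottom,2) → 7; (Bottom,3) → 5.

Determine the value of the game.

Row minima: Top → -5, Middle → -2, Bottom → -3; maximin = -2.
Column maxima: 1 → -1, 2 → 7, 3 → 5; minimax = -1.
-2 ≠ -1, so there is no saddle point; optimal play is mixed.
Top is strictly dominated by Middle, so the row player never plays it.
2 is strictly dominated by 1 (it gives the row player strictly more in every row), so the column player never plays it.
On the remaining 2×2 (Middle, Bottom vs 1, 3):
Let the row player play Middle with probability p. Expected payoff against 1: (-1)p + (-3)(1−p) = 2p − 3; against 3: (-2)p + 5(1−p) = −7p + 5.
Setting these equal: 2p − 3 = −7p + 5 ⇒ 9p = 8 ⇒ p = 8/9, and the value is (2)·(8/9) − 3 = -11/9.
For the column player: with q = P(1), equating Middle's and Bottom's payoffs gives q − 2 = −8q + 5 ⇒ q = 7/9.

-11/9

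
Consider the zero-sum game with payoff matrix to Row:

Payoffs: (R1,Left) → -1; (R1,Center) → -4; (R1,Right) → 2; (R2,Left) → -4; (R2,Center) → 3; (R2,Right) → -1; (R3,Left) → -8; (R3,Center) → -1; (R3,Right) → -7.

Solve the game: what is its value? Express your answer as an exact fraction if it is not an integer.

Row minima: R1 → -4, R2 → -4, R3 → -8; maximin = -4.
Column maxima: Left → -1, Center → 3, Right → 2; minimax = -1.
-4 ≠ -1, so there is no saddle point; optimal play is mixed.
R3 is strictly dominated by R2, so Row never plays it.
Right is strictly dominated by Left (it gives Row strictly more in every row), so Column never plays it.
On the remaining 2×2 (R1, R2 vs Left, Center):
Let Row play R1 with probability p. Expected payoff against Left: (-1)p + (-4)(1−p) = 3p − 4; against Center: (-4)p + 3(1−p) = −7p + 3.
Setting these equal: 3p − 4 = −7p + 3 ⇒ 10p = 7 ⇒ p = 7/10, and the value is (3)·(7/10) − 4 = -19/10.
For Column: with q = P(Left), equating R1's and R2's payoffs gives 3q − 4 = −7q + 3 ⇒ q = 7/10.

-19/10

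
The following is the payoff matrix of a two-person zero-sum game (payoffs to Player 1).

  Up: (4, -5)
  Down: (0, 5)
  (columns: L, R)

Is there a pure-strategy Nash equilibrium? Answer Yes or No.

No

Row minima: Up → -5, Down → 0; maximin = 0.
Column maxima: L → 4, R → 5; minimax = 4.
0 ≠ 4, so no pure-strategy equilibrium exists.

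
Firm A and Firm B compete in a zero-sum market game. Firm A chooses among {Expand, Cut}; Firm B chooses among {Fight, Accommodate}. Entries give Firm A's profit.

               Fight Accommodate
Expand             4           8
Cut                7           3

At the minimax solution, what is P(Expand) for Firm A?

1/2

Row minima: Expand → 4, Cut → 3; maximin = 4.
Column maxima: Fight → 7, Accommodate → 8; minimax = 7.
4 ≠ 7, so there is no saddle point; optimal play is mixed.
Let Firm A play Expand with probability p. Expected payoff against Fight: 4p + 7(1−p) = −3p + 7; against Accommodate: 8p + 3(1−p) = 5p + 3.
Setting these equal: −3p + 7 = 5p + 3 ⇒ −8p = -4 ⇒ p = 1/2, and the value is (-3)·(1/2) + 7 = 11/2.
For Firm B: with q = P(Fight), equating Expand's and Cut's payoffs gives −4q + 8 = 4q + 3 ⇒ q = 5/8.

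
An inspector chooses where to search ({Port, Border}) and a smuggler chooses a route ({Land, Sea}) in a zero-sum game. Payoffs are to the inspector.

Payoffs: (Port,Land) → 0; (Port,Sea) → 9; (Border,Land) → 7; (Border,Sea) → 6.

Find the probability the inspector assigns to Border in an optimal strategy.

9/10

Row minima: Port → 0, Border → 6; maximin = 6.
Column maxima: Land → 7, Sea → 9; minimax = 7.
6 ≠ 7, so there is no saddle point; optimal play is mixed.
Let the inspector play Port with probability p. Expected payoff against Land: 0p + 7(1−p) = −7p + 7; against Sea: 9p + 6(1−p) = 3p + 6.
Setting these equal: −7p + 7 = 3p + 6 ⇒ −10p = -1 ⇒ p = 1/10, and the value is (-7)·(1/10) + 7 = 63/10.
For the smuggler: with q = P(Land), equating Port's and Border's payoffs gives −9q + 9 = q + 6 ⇒ q = 3/10.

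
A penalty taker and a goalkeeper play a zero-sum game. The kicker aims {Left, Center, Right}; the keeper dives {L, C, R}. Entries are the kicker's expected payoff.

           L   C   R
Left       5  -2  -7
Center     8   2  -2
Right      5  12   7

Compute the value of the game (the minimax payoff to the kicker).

11/2

Row minima: Left → -7, Center → -2, Right → 5; maximin = 5.
Column maxima: L → 8, C → 12, R → 7; minimax = 7.
5 ≠ 7, so there is no saddle point; optimal play is mixed.
Left is strictly dominated by Center, so the kicker never plays it.
C is strictly dominated by R (it gives the kicker strictly more in every row), so the keeper never plays it.
On the remaining 2×2 (Center, Right vs L, R):
Let the kicker play Center with probability p. Expected payoff against L: 8p + 5(1−p) = 3p + 5; against R: (-2)p + 7(1−p) = −9p + 7.
Setting these equal: 3p + 5 = −9p + 7 ⇒ 12p = 2 ⇒ p = 1/6, and the value is (3)·(1/6) + 5 = 11/2.
For the keeper: with q = P(L), equating Center's and Right's payoffs gives 10q − 2 = −2q + 7 ⇒ q = 3/4.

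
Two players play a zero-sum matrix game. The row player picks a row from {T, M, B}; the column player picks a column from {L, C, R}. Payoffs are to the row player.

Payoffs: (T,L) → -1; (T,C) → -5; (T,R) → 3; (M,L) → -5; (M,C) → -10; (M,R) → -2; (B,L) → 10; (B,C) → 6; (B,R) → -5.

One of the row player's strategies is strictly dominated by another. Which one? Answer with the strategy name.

M

T gives a strictly higher payoff than M against every column: -1 > -5, -5 > -10, 3 > -2.
So M is strictly dominated and the row player never plays it.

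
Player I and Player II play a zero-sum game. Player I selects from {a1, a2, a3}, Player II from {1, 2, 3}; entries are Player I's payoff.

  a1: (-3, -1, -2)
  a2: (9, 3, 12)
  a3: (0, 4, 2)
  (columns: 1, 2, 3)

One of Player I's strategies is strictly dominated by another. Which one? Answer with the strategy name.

a2 gives a strictly higher payoff than a1 against every column: 9 > -3, 3 > -1, 12 > -2.
So a1 is strictly dominated and Player I never plays it.

a1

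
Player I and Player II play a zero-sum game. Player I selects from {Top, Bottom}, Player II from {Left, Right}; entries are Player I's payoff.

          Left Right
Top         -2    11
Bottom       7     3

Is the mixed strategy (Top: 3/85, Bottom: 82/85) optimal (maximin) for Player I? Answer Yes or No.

No

Against Left this mix gives (3/85)·(-2) + (82/85)·7 = 568/85.
Against Right this mix gives (3/85)·11 + (82/85)·3 = 279/85.
Player II will play Right, holding Player I to 279/85. Shifting weight toward the row that does better against Right would raise this floor (the equalizing mix achieves 83/17 against both Right and Left), so the proposed strategy is not optimal.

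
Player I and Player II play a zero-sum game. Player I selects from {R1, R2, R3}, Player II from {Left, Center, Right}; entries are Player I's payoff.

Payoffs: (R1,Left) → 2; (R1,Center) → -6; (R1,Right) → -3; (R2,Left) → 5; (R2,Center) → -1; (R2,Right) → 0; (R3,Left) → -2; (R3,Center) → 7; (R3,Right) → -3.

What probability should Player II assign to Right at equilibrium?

8/11

Row minima: R1 → -6, R2 → -1, R3 → -3; maximin = -1.
Column maxima: Left → 5, Center → 7, Right → 0; minimax = 0.
-1 ≠ 0, so there is no saddle point; optimal play is mixed.
R1 is strictly dominated by R2, so Player I never plays it.
Left is strictly dominated by Right (it gives Player I strictly more in every row), so Player II never plays it.
On the remaining 2×2 (R2, R3 vs Center, Right):
Let Player I play R2 with probability p. Expected payoff against Center: (-1)p + 7(1−p) = −8p + 7; against Right: 0p + (-3)(1−p) = 3p − 3.
Setting these equal: −8p + 7 = 3p − 3 ⇒ −11p = -10 ⇒ p = 10/11, and the value is (-8)·(10/11) + 7 = -3/11.
For Player II: with q = P(Center), equating R2's and R3's payoffs gives −q = 10q − 3 ⇒ q = 3/11.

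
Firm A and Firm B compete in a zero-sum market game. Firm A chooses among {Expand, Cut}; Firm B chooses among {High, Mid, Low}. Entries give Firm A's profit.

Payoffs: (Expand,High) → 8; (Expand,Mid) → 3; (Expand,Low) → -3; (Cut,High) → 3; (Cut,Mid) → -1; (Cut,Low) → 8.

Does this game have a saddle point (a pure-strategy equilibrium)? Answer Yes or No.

No

Row minima: Expand → -3, Cut → -1; maximin = -1.
Column maxima: High → 8, Mid → 3, Low → 8; minimax = 3.
-1 ≠ 3, so no pure-strategy equilibrium exists.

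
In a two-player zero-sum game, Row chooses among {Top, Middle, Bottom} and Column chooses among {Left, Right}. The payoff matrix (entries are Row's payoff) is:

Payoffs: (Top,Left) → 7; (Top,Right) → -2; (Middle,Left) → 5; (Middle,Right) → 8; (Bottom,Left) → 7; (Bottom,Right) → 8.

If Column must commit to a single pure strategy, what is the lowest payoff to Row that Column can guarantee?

7

Column maxima: Left → 7, Right → 8.
The smallest of these is 7.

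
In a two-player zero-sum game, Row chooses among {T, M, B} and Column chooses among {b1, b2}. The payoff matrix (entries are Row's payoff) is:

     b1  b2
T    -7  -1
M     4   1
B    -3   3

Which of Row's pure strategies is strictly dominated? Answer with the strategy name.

T

M gives a strictly higher payoff than T against every column: 4 > -7, 1 > -1.
So T is strictly dominated and Row never plays it.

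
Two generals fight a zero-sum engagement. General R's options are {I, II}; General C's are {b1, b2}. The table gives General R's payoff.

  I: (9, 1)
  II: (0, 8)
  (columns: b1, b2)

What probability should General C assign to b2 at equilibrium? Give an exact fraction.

9/16

Row minima: I → 1, II → 0; maximin = 1.
Column maxima: b1 → 9, b2 → 8; minimax = 8.
1 ≠ 8, so there is no saddle point; optimal play is mixed.
Let General R play I with probability p. Expected payoff against b1: 9p + 0(1−p) = 9p; against b2: 1p + 8(1−p) = −7p + 8.
Setting these equal: 9p = −7p + 8 ⇒ 16p = 8 ⇒ p = 1/2, and the value is (9)·(1/2) = 9/2.
For General C: with q = P(b1), equating I's and II's payoffs gives 8q + 1 = −8q + 8 ⇒ q = 7/16.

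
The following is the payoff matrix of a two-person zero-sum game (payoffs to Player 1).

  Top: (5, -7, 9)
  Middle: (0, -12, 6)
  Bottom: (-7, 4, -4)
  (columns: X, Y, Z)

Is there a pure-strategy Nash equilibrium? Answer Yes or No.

No

Row minima: Top → -7, Middle → -12, Bottom → -7; maximin = -7.
Column maxima: X → 5, Y → 4, Z → 9; minimax = 4.
-7 ≠ 4, so no pure-strategy equilibrium exists.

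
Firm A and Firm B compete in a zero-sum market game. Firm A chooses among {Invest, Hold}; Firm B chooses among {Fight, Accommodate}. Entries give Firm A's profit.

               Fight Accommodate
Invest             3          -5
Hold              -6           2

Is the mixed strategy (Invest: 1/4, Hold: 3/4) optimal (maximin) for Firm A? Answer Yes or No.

Against Fight this mix gives (1/4)·3 + (3/4)·(-6) = -15/4.
Against Accommodate this mix gives (1/4)·(-5) + (3/4)·2 = 1/4.
Firm B will play Fight, holding Firm A to -15/4. Shifting weight toward the row that does better against Fight would raise this floor (the equalizing mix achieves -3/2 against both Fight and Accommodate), so the proposed strategy is not optimal.

No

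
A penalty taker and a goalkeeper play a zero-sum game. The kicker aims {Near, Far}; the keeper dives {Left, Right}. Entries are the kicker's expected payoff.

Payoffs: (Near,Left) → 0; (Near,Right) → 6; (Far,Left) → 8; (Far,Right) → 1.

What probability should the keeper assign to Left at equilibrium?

Row minima: Near → 0, Far → 1; maximin = 1.
Column maxima: Left → 8, Right → 6; minimax = 6.
1 ≠ 6, so there is no saddle point; optimal play is mixed.
Let the kicker play Near with probability p. Expected payoff against Left: 0p + 8(1−p) = −8p + 8; against Right: 6p + 1(1−p) = 5p + 1.
Setting these equal: −8p + 8 = 5p + 1 ⇒ −13p = -7 ⇒ p = 7/13, and the value is (-8)·(7/13) + 8 = 48/13.
For the keeper: with q = P(Left), equating Near's and Far's payoffs gives −6q + 6 = 7q + 1 ⇒ q = 5/13.

5/13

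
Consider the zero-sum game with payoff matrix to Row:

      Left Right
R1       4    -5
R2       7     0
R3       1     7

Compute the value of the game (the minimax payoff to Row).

Row minima: R1 → -5, R2 → 0, R3 → 1; maximin = 1.
Column maxima: Left → 7, Right → 7; minimax = 7.
1 ≠ 7, so there is no saddle point; optimal play is mixed.
R1 is strictly dominated by R2, so Row never plays it.
On the remaining 2×2 (R2, R3 vs Left, Right):
Let Row play R2 with probability p. Expected payoff against Left: 7p + 1(1−p) = 6p + 1; against Right: 0p + 7(1−p) = −7p + 7.
Setting these equal: 6p + 1 = −7p + 7 ⇒ 13p = 6 ⇒ p = 6/13, and the value is (6)·(6/13) + 1 = 49/13.
For Column: with q = P(Left), equating R2's and R3's payoffs gives 7q = −6q + 7 ⇒ q = 7/13.

49/13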